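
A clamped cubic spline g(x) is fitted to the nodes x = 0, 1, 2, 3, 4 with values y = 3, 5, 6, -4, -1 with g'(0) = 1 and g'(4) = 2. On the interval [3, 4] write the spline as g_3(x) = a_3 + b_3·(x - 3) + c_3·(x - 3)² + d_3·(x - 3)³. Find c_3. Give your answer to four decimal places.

Write M_i for g''(x_i). With h_i = 1, 1, 1, 1 and divided differences Δ_i = 2, 1, -10, 3, the continuity of g' gives the tridiagonal system
  1·M_0 + 4·M_1 + 1·M_2 = 6(Δ_1 - Δ_0) = -6
  1·M_1 + 4·M_2 + 1·M_3 = 6(Δ_2 - Δ_1) = -66
  1·M_2 + 4·M_3 + 1·M_4 = 6(Δ_3 - Δ_2) = 78
Clamped end conditions give two more equations: 2h_0·M_0 + h_0·M_1 = 6(Δ_0 - g'(0)) = 6 and h_3·M_3 + 2h_3·M_4 = 6(g'(4) - Δ_3) = -6.
Solving the tridiagonal system: M_0 = 19/28, M_1 = 65/14, M_2 = -101/4, M_3 = 425/14, M_4 = -509/28.
On [3, 4], with g_3(x) = a_3 + b_3·(x - 3) + c_3·(x - 3)² + d_3·(x - 3)³: c_3 = M_3/2 = 425/28, d_3 = (M_4 - M_3)/(6h_3) = -453/56, b_3 = Δ_3 - h_3(2M_3 + M_4)/6 = -229/56.

15.1786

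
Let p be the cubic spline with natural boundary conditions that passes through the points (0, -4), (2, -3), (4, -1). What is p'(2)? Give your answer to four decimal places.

Let M_i = p''(x_i). Step sizes h_i = 2, 2; slopes of the chords Δ_i = (y_(i+1) - y_i)/h_i = 1/2, 1.
  2·M_0 + 8·M_1 + 2·M_2 = 6(Δ_1 - Δ_0) = 3
Natural end conditions: M_0 = M_2 = 0.
Hence M_0 = 0, M_1 = 3/8, M_2 = 0.
On [2, 4], p'(x) = b_1 + 2c_1·(x - 2) + 3d_1·(x - 2)² with b_1 = Δ_1 - h_1(2M_1 + M_2)/6 = 3/4, c_1 = M_1/2 = 3/16, d_1 = (M_2 - M_1)/(6h_1) = -1/32. So p'(2) = 3/4.

0.7500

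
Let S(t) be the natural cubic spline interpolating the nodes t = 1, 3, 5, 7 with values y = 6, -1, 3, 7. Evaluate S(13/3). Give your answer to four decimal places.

1.0691

Write m_i for S''(x_i). With h_i = 2, 2, 2 and divided differences Δ_i = -7/2, 2, 2, the continuity of S' gives the tridiagonal system
  2·m_0 + 8·m_1 + 2·m_2 = 6(Δ_1 - Δ_0) = 33
  2·m_1 + 8·m_2 + 2·m_3 = 6(Δ_2 - Δ_1) = 0
Natural end conditions: m_0 = m_3 = 0.
Forward elimination and back-substitution give m_0 = 0, m_1 = 22/5, m_2 = -11/10, m_3 = 0.
On [3, 5], S(t) = -1 - 17/30·(t - 3) + 11/5·(t - 3)² - 11/24·(t - 3)³.
With (t - 3) = 4/3: S(13/3) = 433/405.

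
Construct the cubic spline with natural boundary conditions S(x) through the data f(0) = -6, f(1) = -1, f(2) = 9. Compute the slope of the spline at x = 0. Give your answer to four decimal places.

With M_i denoting the second derivative at x_i, h_i = 1, 1, and Δ_i = (y_(i+1) − y_i)/h_i = 5, 10:
  1·M_0 + 4·M_1 + 1·M_2 = 6(Δ_1 - Δ_0) = 30
Natural end conditions: M_0 = M_2 = 0.
Solving the tridiagonal system: M_0 = 0, M_1 = 15/2, M_2 = 0.
On [0, 1], S'(x) = b_0 + 2c_0·x + 3d_0·x² with b_0 = Δ_0 - h_0(2M_0 + M_1)/6 = 15/4, c_0 = M_0/2 = 0, d_0 = (M_1 - M_0)/(6h_0) = 5/4. So S'(0) = 15/4.

3.7500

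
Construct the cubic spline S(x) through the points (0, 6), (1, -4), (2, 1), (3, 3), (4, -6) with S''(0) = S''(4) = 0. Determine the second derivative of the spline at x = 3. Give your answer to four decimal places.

-14.7857

Put M_i = S'' at the i-th knot. Here h = (1, 1, 1, 1) and Δ = (-10, 5, 2, -9), so the interior equations h_(i-1)·M_(i-1) + 2(h_(i-1)+h_i)·M_i + h_i·M_(i+1) = 6(Δ_i − Δ_(i-1)) read
  1·M_0 + 4·M_1 + 1·M_2 = 6(Δ_1 - Δ_0) = 90
  1·M_1 + 4·M_2 + 1·M_3 = 6(Δ_2 - Δ_1) = -18
  1·M_2 + 4·M_3 + 1·M_4 = 6(Δ_3 - Δ_2) = -66
Natural end conditions: M_0 = M_4 = 0.
Solving the tridiagonal system: M_0 = 0, M_1 = 339/14, M_2 = -48/7, M_3 = -207/14, M_4 = 0.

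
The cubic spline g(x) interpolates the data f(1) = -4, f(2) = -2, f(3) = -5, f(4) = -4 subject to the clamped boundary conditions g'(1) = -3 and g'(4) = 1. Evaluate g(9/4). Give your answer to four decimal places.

-2.3156

Let m_i = g''(x_i). Step sizes h_i = 1, 1, 1; slopes of the chords Δ_i = (y_(i+1) - y_i)/h_i = 2, -3, 1.
  1·m_0 + 4·m_1 + 1·m_2 = 6(Δ_1 - Δ_0) = -30
  1·m_1 + 4·m_2 + 1·m_3 = 6(Δ_2 - Δ_1) = 24
Clamped end conditions give two more equations: 2h_0·m_0 + h_0·m_1 = 6(Δ_0 - g'(1)) = 30 and h_2·m_2 + 2h_2·m_3 = 6(g'(4) - Δ_2) = 0.
Hence m_0 = 346/15, m_1 = -242/15, m_2 = 172/15, m_3 = -86/15.
On [2, 3], g(x) = -2 + 7/15·(x - 2) - 121/15·(x - 2)² + 23/5·(x - 2)³.
With (x - 2) = 1/4: g(9/4) = -741/320.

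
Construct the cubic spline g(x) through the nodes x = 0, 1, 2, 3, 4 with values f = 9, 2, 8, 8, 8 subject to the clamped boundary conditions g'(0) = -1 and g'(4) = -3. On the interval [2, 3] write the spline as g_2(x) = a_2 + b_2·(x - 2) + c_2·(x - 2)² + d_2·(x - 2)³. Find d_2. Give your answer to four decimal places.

4.5536

Write σ_i for g''(x_i). With h_i = 1, 1, 1, 1 and divided differences Δ_i = -7, 6, 0, 0, the continuity of g' gives the tridiagonal system
  1·σ_0 + 4·σ_1 + 1·σ_2 = 6(Δ_1 - Δ_0) = 78
  1·σ_1 + 4·σ_2 + 1·σ_3 = 6(Δ_2 - Δ_1) = -36
  1·σ_2 + 4·σ_3 + 1·σ_4 = 6(Δ_3 - Δ_2) = 0
Clamped end conditions give two more equations: 2h_0·σ_0 + h_0·σ_1 = 6(Δ_0 - g'(0)) = -36 and h_3·σ_3 + 2h_3·σ_4 = 6(g'(4) - Δ_3) = -18.
Hence σ_0 = -965/28, σ_1 = 461/14, σ_2 = -77/4, σ_3 = 113/14, σ_4 = -365/28.
On [2, 3], with g_2(x) = a_2 + b_2·(x - 2) + c_2·(x - 2)² + d_2·(x - 2)³: c_2 = σ_2/2 = -77/8, d_2 = (σ_3 - σ_2)/(6h_2) = 255/56, b_2 = Δ_2 - h_2(2σ_2 + σ_3)/6 = 71/14.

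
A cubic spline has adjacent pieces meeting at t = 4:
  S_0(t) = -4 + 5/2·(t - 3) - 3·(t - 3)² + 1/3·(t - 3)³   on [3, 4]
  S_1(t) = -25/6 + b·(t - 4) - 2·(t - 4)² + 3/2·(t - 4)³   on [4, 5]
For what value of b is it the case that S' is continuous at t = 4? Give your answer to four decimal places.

-2.5000

S_0'(t) = 5/2 - 6·(t - 3) + 1·(t - 3)², so S_0'(4) = -5/2. On the right, S_1'(4) = b, so b = -5/2.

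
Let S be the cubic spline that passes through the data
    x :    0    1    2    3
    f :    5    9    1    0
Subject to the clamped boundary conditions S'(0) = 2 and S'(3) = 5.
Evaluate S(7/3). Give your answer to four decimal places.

Let σ_i = S''(x_i). Step sizes h_i = 1, 1, 1; slopes of the chords Δ_i = (y_(i+1) - y_i)/h_i = 4, -8, -1.
  1·σ_0 + 4·σ_1 + 1·σ_2 = 6(Δ_1 - Δ_0) = -72
  1·σ_1 + 4·σ_2 + 1·σ_3 = 6(Δ_2 - Δ_1) = 42
Clamped end conditions give two more equations: 2h_0·σ_0 + h_0·σ_1 = 6(Δ_0 - S'(0)) = 12 and h_2·σ_2 + 2h_2·σ_3 = 6(S'(3) - Δ_2) = 36.
Hence σ_0 = 96/5, σ_1 = -132/5, σ_2 = 72/5, σ_3 = 54/5.
On [2, 3], S(x) = 1 - 38/5·(x - 2) + 36/5·(x - 2)² - 3/5·(x - 2)³.
With (x - 2) = 1/3: S(7/3) = -34/45.

-0.7556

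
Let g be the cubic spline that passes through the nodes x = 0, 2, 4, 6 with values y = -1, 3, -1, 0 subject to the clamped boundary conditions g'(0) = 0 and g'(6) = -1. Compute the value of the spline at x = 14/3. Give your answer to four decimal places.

-0.8691

Write m_i for g''(x_i). With h_i = 2, 2, 2 and divided differences Δ_i = 2, -2, 1/2, the continuity of g' gives the tridiagonal system
  2·m_0 + 8·m_1 + 2·m_2 = 6(Δ_1 - Δ_0) = -24
  2·m_1 + 8·m_2 + 2·m_3 = 6(Δ_2 - Δ_1) = 15
Clamped end conditions give two more equations: 2h_0·m_0 + h_0·m_1 = 6(Δ_0 - g'(0)) = 12 and h_2·m_2 + 2h_2·m_3 = 6(g'(6) - Δ_2) = -9.
Forward elimination and back-substitution give m_0 = 173/30, m_1 = -83/15, m_2 = 131/30, m_3 = -133/30.
On [4, 6], g(x) = -1 - 14/15·(x - 4) + 131/60·(x - 4)² - 11/15·(x - 4)³.
With (x - 4) = 2/3: g(14/3) = -352/405.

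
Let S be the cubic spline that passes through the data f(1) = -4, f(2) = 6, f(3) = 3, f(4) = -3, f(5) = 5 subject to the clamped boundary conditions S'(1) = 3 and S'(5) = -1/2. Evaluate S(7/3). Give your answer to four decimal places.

6.9405

With M_i denoting the second derivative at x_i, h_i = 1, 1, 1, 1, and Δ_i = (y_(i+1) − y_i)/h_i = 10, -3, -6, 8:
  1·M_0 + 4·M_1 + 1·M_2 = 6(Δ_1 - Δ_0) = -78
  1·M_1 + 4·M_2 + 1·M_3 = 6(Δ_2 - Δ_1) = -18
  1·M_2 + 4·M_3 + 1·M_4 = 6(Δ_3 - Δ_2) = 84
Clamped end conditions give two more equations: 2h_0·M_0 + h_0·M_1 = 6(Δ_0 - S'(1)) = 42 and h_3·M_3 + 2h_3·M_4 = 6(S'(5) - Δ_3) = -51.
Hence M_0 = 1919/56, M_1 = -743/28, M_2 = -49/8, M_3 = 925/28, M_4 = -2353/56.
On [2, 3], S(x) = 6 + 769/112·(x - 2) - 743/56·(x - 2)² + 381/112·(x - 2)³.
With (x - 2) = 1/3: S(7/3) = 583/84.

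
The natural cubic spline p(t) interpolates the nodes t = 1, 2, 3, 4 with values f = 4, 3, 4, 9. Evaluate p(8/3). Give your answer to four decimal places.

Let M_i = p''(x_i). Step sizes h_i = 1, 1, 1; slopes of the chords Δ_i = (y_(i+1) - y_i)/h_i = -1, 1, 5.
  1·M_0 + 4·M_1 + 1·M_2 = 6(Δ_1 - Δ_0) = 12
  1·M_1 + 4·M_2 + 1·M_3 = 6(Δ_2 - Δ_1) = 24
Natural end conditions: M_0 = M_3 = 0.
Forward elimination and back-substitution give M_0 = 0, M_1 = 8/5, M_2 = 28/5, M_3 = 0.
On [2, 3], p(t) = 3 - 7/15·(t - 2) + 4/5·(t - 2)² + 2/3·(t - 2)³.
With (t - 2) = 2/3: p(8/3) = 1313/405.

3.2420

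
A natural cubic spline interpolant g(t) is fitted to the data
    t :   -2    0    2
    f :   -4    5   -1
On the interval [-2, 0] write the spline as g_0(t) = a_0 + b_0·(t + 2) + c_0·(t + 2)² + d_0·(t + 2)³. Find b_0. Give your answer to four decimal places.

Put M_i = g'' at the i-th knot. Here h = (2, 2) and Δ = (9/2, -3), so the interior equations h_(i-1)·M_(i-1) + 2(h_(i-1)+h_i)·M_i + h_i·M_(i+1) = 6(Δ_i − Δ_(i-1)) read
  2·M_0 + 8·M_1 + 2·M_2 = 6(Δ_1 - Δ_0) = -45
Natural end conditions: M_0 = M_2 = 0.
Forward elimination and back-substitution give M_0 = 0, M_1 = -45/8, M_2 = 0.
On [-2, 0], with g_0(t) = a_0 + b_0·(t + 2) + c_0·(t + 2)² + d_0·(t + 2)³: c_0 = M_0/2 = 0, d_0 = (M_1 - M_0)/(6h_0) = -15/32, b_0 = Δ_0 - h_0(2M_0 + M_1)/6 = 51/8.

6.3750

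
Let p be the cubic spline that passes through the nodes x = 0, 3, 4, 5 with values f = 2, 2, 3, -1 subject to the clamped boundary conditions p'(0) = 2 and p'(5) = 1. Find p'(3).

Write M_i for p''(x_i). With h_i = 3, 1, 1 and divided differences Δ_i = 0, 1, -4, the continuity of p' gives the tridiagonal system
  3·M_0 + 8·M_1 + 1·M_2 = 6(Δ_1 - Δ_0) = 6
  1·M_1 + 4·M_2 + 1·M_3 = 6(Δ_2 - Δ_1) = -30
Clamped end conditions give two more equations: 2h_0·M_0 + h_0·M_1 = 6(Δ_0 - p'(0)) = -12 and h_2·M_2 + 2h_2·M_3 = 6(p'(5) - Δ_2) = 30.
Hence M_0 = -4, M_1 = 4, M_2 = -14, M_3 = 22.
On [3, 4], p'(x) = b_1 + 2c_1·(x - 3) + 3d_1·(x - 3)² with b_1 = Δ_1 - h_1(2M_1 + M_2)/6 = 2, c_1 = M_1/2 = 2, d_1 = (M_2 - M_1)/(6h_1) = -3. So p'(3) = 2.

2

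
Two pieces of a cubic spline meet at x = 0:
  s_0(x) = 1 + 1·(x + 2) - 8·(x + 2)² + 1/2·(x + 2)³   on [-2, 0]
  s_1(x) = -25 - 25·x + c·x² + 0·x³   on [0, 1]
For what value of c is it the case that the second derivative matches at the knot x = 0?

s_0''(x) = -16 + 3·(x + 2), so s_0''(0) = -10. On the right, s_1''(0) = 2c, so c = -5.

-5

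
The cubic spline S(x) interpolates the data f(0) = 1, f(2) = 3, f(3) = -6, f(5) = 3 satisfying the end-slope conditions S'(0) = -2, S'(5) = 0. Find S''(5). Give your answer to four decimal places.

-18.0313

With M_i denoting the second derivative at x_i, h_i = 2, 1, 2, and Δ_i = (y_(i+1) − y_i)/h_i = 1, -9, 9/2:
  2·M_0 + 6·M_1 + 1·M_2 = 6(Δ_1 - Δ_0) = -60
  1·M_1 + 6·M_2 + 2·M_3 = 6(Δ_2 - Δ_1) = 81
Clamped end conditions give two more equations: 2h_0·M_0 + h_0·M_1 = 6(Δ_0 - S'(0)) = 18 and h_2·M_2 + 2h_2·M_3 = 6(S'(5) - Δ_2) = -27.
Hence M_0 = 437/32, M_1 = -293/16, M_2 = 361/16, M_3 = -577/32.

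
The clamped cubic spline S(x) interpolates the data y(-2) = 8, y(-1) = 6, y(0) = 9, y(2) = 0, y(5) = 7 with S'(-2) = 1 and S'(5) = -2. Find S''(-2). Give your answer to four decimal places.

-16.4471

Let M_i = S''(x_i). Step sizes h_i = 1, 1, 2, 3; slopes of the chords Δ_i = (y_(i+1) - y_i)/h_i = -2, 3, -9/2, 7/3.
  1·M_0 + 4·M_1 + 1·M_2 = 6(Δ_1 - Δ_0) = 30
  1·M_1 + 6·M_2 + 2·M_3 = 6(Δ_2 - Δ_1) = -45
  2·M_2 + 10·M_3 + 3·M_4 = 6(Δ_3 - Δ_2) = 41
Clamped end conditions give two more equations: 2h_0·M_0 + h_0·M_1 = 6(Δ_0 - S'(-2)) = -18 and h_3·M_3 + 2h_3·M_4 = 6(S'(5) - Δ_3) = -26.
Hence M_0 = -3421/208, M_1 = 1549/104, M_2 = -2731/208, M_3 = 491/52, M_4 = -2825/312.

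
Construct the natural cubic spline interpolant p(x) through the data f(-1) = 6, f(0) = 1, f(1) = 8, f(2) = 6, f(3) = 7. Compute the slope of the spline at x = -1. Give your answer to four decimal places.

-8.9107

Let M_i = p''(x_i). Step sizes h_i = 1, 1, 1, 1; slopes of the chords Δ_i = (y_(i+1) - y_i)/h_i = -5, 7, -2, 1.
  1·M_0 + 4·M_1 + 1·M_2 = 6(Δ_1 - Δ_0) = 72
  1·M_1 + 4·M_2 + 1·M_3 = 6(Δ_2 - Δ_1) = -54
  1·M_2 + 4·M_3 + 1·M_4 = 6(Δ_3 - Δ_2) = 18
Natural end conditions: M_0 = M_4 = 0.
Solving: M_0 = 0, M_1 = 657/28, M_2 = -153/7, M_3 = 279/28, M_4 = 0.
On [-1, 0], p'(x) = b_0 + 2c_0·(x + 1) + 3d_0·(x + 1)² with b_0 = Δ_0 - h_0(2M_0 + M_1)/6 = -499/56, c_0 = M_0/2 = 0, d_0 = (M_1 - M_0)/(6h_0) = 219/56. So p'(-1) = -499/56.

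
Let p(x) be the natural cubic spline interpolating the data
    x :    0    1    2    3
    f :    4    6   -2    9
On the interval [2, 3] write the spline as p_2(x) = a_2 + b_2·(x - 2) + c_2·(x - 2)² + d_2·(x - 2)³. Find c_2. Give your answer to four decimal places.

Write M_i for p''(x_i). With h_i = 1, 1, 1 and divided differences Δ_i = 2, -8, 11, the continuity of p' gives the tridiagonal system
  1·M_0 + 4·M_1 + 1·M_2 = 6(Δ_1 - Δ_0) = -60
  1·M_1 + 4·M_2 + 1·M_3 = 6(Δ_2 - Δ_1) = 114
Natural end conditions: M_0 = M_3 = 0.
Forward elimination and back-substitution give M_0 = 0, M_1 = -118/5, M_2 = 172/5, M_3 = 0.
On [2, 3], with p_2(x) = a_2 + b_2·(x - 2) + c_2·(x - 2)² + d_2·(x - 2)³: c_2 = M_2/2 = 86/5, d_2 = (M_3 - M_2)/(6h_2) = -86/15, b_2 = Δ_2 - h_2(2M_2 + M_3)/6 = -7/15.

17.2000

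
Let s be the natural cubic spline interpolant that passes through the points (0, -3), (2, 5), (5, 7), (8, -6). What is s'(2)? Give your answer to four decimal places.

Let M_i = s''(x_i). Step sizes h_i = 2, 3, 3; slopes of the chords Δ_i = (y_(i+1) - y_i)/h_i = 4, 2/3, -13/3.
  2·M_0 + 10·M_1 + 3·M_2 = 6(Δ_1 - Δ_0) = -20
  3·M_1 + 12·M_2 + 3·M_3 = 6(Δ_2 - Δ_1) = -30
Natural end conditions: M_0 = M_3 = 0.
Solving the tridiagonal system: M_0 = 0, M_1 = -50/37, M_2 = -80/37, M_3 = 0.
On [2, 5], s'(t) = b_1 + 2c_1·(t - 2) + 3d_1·(t - 2)² with b_1 = Δ_1 - h_1(2M_1 + M_2)/6 = 344/111, c_1 = M_1/2 = -25/37, d_1 = (M_2 - M_1)/(6h_1) = -5/111. So s'(2) = 344/111.

3.0991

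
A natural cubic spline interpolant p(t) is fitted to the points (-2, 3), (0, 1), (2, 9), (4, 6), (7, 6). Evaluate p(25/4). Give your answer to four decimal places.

5.2647

Let m_i = p''(x_i). Step sizes h_i = 2, 2, 2, 3; slopes of the chords Δ_i = (y_(i+1) - y_i)/h_i = -1, 4, -3/2, 0.
  2·m_0 + 8·m_1 + 2·m_2 = 6(Δ_1 - Δ_0) = 30
  2·m_1 + 8·m_2 + 2·m_3 = 6(Δ_2 - Δ_1) = -33
  2·m_2 + 10·m_3 + 3·m_4 = 6(Δ_3 - Δ_2) = 9
Natural end conditions: m_0 = m_4 = 0.
Solving the tridiagonal system: m_0 = 0, m_1 = 372/71, m_2 = -423/71, m_3 = 297/142, m_4 = 0.
On [4, 7], p(t) = 6 - 297/142·(t - 4) + 297/284·(t - 4)² - 33/284·(t - 4)³.
With (t - 4) = 9/4: p(25/4) = 95691/18176.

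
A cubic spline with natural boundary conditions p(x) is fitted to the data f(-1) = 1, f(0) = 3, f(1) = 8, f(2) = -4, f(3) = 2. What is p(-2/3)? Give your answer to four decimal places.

Put m_i = p'' at the i-th knot. Here h = (1, 1, 1, 1) and Δ = (2, 5, -12, 6), so the interior equations h_(i-1)·m_(i-1) + 2(h_(i-1)+h_i)·m_i + h_i·m_(i+1) = 6(Δ_i − Δ_(i-1)) read
  1·m_0 + 4·m_1 + 1·m_2 = 6(Δ_1 - Δ_0) = 18
  1·m_1 + 4·m_2 + 1·m_3 = 6(Δ_2 - Δ_1) = -102
  1·m_2 + 4·m_3 + 1·m_4 = 6(Δ_3 - Δ_2) = 108
Natural end conditions: m_0 = m_4 = 0.
Forward elimination and back-substitution give m_0 = 0, m_1 = 393/28, m_2 = -267/7, m_3 = 1023/28, m_4 = 0.
On [-1, 0], p(x) = 1 - 19/56·(x + 1) + 0·(x + 1)² + 131/56·(x + 1)³.
With (x + 1) = 1/3: p(-2/3) = 184/189.

0.9735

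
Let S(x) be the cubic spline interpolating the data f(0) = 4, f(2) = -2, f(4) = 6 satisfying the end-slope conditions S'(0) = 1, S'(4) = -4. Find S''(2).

Let m_i = S''(x_i). Step sizes h_i = 2, 2; slopes of the chords Δ_i = (y_(i+1) - y_i)/h_i = -3, 4.
  2·m_0 + 8·m_1 + 2·m_2 = 6(Δ_1 - Δ_0) = 42
Clamped end conditions give two more equations: 2h_0·m_0 + h_0·m_1 = 6(Δ_0 - S'(0)) = -24 and h_1·m_1 + 2h_1·m_2 = 6(S'(4) - Δ_1) = -48.
Hence m_0 = -25/2, m_1 = 13, m_2 = -37/2.

13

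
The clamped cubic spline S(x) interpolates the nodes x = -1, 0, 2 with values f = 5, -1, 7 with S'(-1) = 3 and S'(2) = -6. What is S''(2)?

Let M_i = S''(x_i). Step sizes h_i = 1, 2; slopes of the chords Δ_i = (y_(i+1) - y_i)/h_i = -6, 4.
  1·M_0 + 6·M_1 + 2·M_2 = 6(Δ_1 - Δ_0) = 60
Clamped end conditions give two more equations: 2h_0·M_0 + h_0·M_1 = 6(Δ_0 - S'(-1)) = -54 and h_1·M_1 + 2h_1·M_2 = 6(S'(2) - Δ_1) = -60.
Hence M_0 = -40, M_1 = 26, M_2 = -28.

-28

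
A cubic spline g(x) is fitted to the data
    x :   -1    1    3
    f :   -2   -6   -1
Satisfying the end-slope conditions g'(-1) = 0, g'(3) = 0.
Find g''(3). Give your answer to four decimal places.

-7.1250

Put m_i = g'' at the i-th knot. Here h = (2, 2) and Δ = (-2, 5/2), so the interior equations h_(i-1)·m_(i-1) + 2(h_(i-1)+h_i)·m_i + h_i·m_(i+1) = 6(Δ_i − Δ_(i-1)) read
  2·m_0 + 8·m_1 + 2·m_2 = 6(Δ_1 - Δ_0) = 27
Clamped end conditions give two more equations: 2h_0·m_0 + h_0·m_1 = 6(Δ_0 - g'(-1)) = -12 and h_1·m_1 + 2h_1·m_2 = 6(g'(3) - Δ_1) = -15.
Hence m_0 = -51/8, m_1 = 27/4, m_2 = -57/8.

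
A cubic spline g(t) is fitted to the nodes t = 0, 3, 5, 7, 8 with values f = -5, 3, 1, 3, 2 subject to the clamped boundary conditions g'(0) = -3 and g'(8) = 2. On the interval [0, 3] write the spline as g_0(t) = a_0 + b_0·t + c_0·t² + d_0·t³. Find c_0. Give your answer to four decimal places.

With M_i denoting the second derivative at x_i, h_i = 3, 2, 2, 1, and Δ_i = (y_(i+1) − y_i)/h_i = 8/3, -1, 1, -1:
  3·M_0 + 10·M_1 + 2·M_2 = 6(Δ_1 - Δ_0) = -22
  2·M_1 + 8·M_2 + 2·M_3 = 6(Δ_2 - Δ_1) = 12
  2·M_2 + 6·M_3 + 1·M_4 = 6(Δ_3 - Δ_2) = -12
Clamped end conditions give two more equations: 2h_0·M_0 + h_0·M_1 = 6(Δ_0 - g'(0)) = 34 and h_3·M_3 + 2h_3·M_4 = 6(g'(8) - Δ_3) = 18.
Solving the tridiagonal system: M_0 = 1345/159, M_1 = -296/53, M_2 = 449/106, M_3 = -284/53, M_4 = 619/53.
On [0, 3], with g_0(t) = a_0 + b_0·t + c_0·t² + d_0·t³: c_0 = M_0/2 = 1345/318, d_0 = (M_1 - M_0)/(6h_0) = -2233/2862, b_0 = Δ_0 - h_0(2M_0 + M_1)/6 = -3.

4.2296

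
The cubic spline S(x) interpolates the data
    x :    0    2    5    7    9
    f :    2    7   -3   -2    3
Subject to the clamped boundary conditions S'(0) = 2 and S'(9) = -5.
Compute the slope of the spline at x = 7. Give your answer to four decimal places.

4.2147

With σ_i denoting the second derivative at x_i, h_i = 2, 3, 2, 2, and Δ_i = (y_(i+1) − y_i)/h_i = 5/2, -10/3, 1/2, 5/2:
  2·σ_0 + 10·σ_1 + 3·σ_2 = 6(Δ_1 - Δ_0) = -35
  3·σ_1 + 10·σ_2 + 2·σ_3 = 6(Δ_2 - Δ_1) = 23
  2·σ_2 + 8·σ_3 + 2·σ_4 = 6(Δ_3 - Δ_2) = 12
Clamped end conditions give two more equations: 2h_0·σ_0 + h_0·σ_1 = 6(Δ_0 - S'(0)) = 3 and h_3·σ_3 + 2h_3·σ_4 = 6(S'(9) - Δ_3) = -45.
Solving: σ_0 = 2321/708, σ_1 = -895/177, σ_2 = 1063/354, σ_3 = 1441/354, σ_4 = -4703/354.
On [7, 9], S'(x) = b_3 + 2c_3·(x - 7) + 3d_3·(x - 7)² with b_3 = Δ_3 - h_3(2σ_3 + σ_4)/6 = 746/177, c_3 = σ_3/2 = 1441/708, d_3 = (σ_4 - σ_3)/(6h_3) = -256/177. So S'(7) = 746/177.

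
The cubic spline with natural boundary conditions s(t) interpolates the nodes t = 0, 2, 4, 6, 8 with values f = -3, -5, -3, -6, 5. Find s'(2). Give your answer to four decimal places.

0.6786

With M_i denoting the second derivative at x_i, h_i = 2, 2, 2, 2, and Δ_i = (y_(i+1) − y_i)/h_i = -1, 1, -3/2, 11/2:
  2·M_0 + 8·M_1 + 2·M_2 = 6(Δ_1 - Δ_0) = 12
  2·M_1 + 8·M_2 + 2·M_3 = 6(Δ_2 - Δ_1) = -15
  2·M_2 + 8·M_3 + 2·M_4 = 6(Δ_3 - Δ_2) = 42
Natural end conditions: M_0 = M_4 = 0.
Solving: M_0 = 0, M_1 = 141/56, M_2 = -57/14, M_3 = 351/56, M_4 = 0.
On [2, 4], s'(t) = b_1 + 2c_1·(t - 2) + 3d_1·(t - 2)² with b_1 = Δ_1 - h_1(2M_1 + M_2)/6 = 19/28, c_1 = M_1/2 = 141/112, d_1 = (M_2 - M_1)/(6h_1) = -123/224. So s'(2) = 19/28.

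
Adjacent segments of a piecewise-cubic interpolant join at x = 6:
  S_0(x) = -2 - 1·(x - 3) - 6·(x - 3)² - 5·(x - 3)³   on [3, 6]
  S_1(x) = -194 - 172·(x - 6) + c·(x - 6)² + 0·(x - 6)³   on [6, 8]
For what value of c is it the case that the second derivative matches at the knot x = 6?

-51

S_0''(x) = -12 - 30·(x - 3), so S_0''(6) = -102. On the right, S_1''(6) = 2c, so c = -51.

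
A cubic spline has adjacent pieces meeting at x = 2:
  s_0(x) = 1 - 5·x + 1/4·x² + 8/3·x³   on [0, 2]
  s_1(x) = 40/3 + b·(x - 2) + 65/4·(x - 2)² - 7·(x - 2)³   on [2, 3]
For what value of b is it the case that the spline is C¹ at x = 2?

s_0'(x) = -5 + 1/2·x + 8·x², so s_0'(2) = 28. On the right, s_1'(2) = b, so b = 28.

28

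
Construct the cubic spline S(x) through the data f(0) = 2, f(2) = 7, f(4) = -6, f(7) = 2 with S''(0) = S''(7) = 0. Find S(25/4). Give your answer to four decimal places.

-2.5350

Put σ_i = S'' at the i-th knot. Here h = (2, 2, 3) and Δ = (5/2, -13/2, 8/3), so the interior equations h_(i-1)·σ_(i-1) + 2(h_(i-1)+h_i)·σ_i + h_i·σ_(i+1) = 6(Δ_i − Δ_(i-1)) read
  2·σ_0 + 8·σ_1 + 2·σ_2 = 6(Δ_1 - Δ_0) = -54
  2·σ_1 + 10·σ_2 + 3·σ_3 = 6(Δ_2 - Δ_1) = 55
Natural end conditions: σ_0 = σ_3 = 0.
Solving: σ_0 = 0, σ_1 = -325/38, σ_2 = 137/19, σ_3 = 0.
On [4, 7], S(x) = -6 - 259/57·(x - 4) + 137/38·(x - 4)² - 137/342·(x - 4)³.
With (x - 4) = 9/4: S(25/4) = -6165/2432.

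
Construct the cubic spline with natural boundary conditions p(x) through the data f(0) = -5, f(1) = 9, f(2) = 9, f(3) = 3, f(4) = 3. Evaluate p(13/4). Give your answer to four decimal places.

Let m_i = p''(x_i). Step sizes h_i = 1, 1, 1, 1; slopes of the chords Δ_i = (y_(i+1) - y_i)/h_i = 14, 0, -6, 0.
  1·m_0 + 4·m_1 + 1·m_2 = 6(Δ_1 - Δ_0) = -84
  1·m_1 + 4·m_2 + 1·m_3 = 6(Δ_2 - Δ_1) = -36
  1·m_2 + 4·m_3 + 1·m_4 = 6(Δ_3 - Δ_2) = 36
Natural end conditions: m_0 = m_4 = 0.
Solving: m_0 = 0, m_1 = -135/7, m_2 = -48/7, m_3 = 75/7, m_4 = 0.
On [3, 4], p(x) = 3 - 25/7·(x - 3) + 75/14·(x - 3)² - 25/14·(x - 3)³.
With (x - 3) = 1/4: p(13/4) = 309/128.

2.4141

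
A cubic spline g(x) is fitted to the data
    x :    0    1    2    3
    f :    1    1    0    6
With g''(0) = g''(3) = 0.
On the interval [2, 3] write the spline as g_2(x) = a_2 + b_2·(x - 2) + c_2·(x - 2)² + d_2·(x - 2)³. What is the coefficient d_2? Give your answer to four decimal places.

Put M_i = g'' at the i-th knot. Here h = (1, 1, 1) and Δ = (0, -1, 6), so the interior equations h_(i-1)·M_(i-1) + 2(h_(i-1)+h_i)·M_i + h_i·M_(i+1) = 6(Δ_i − Δ_(i-1)) read
  1·M_0 + 4·M_1 + 1·M_2 = 6(Δ_1 - Δ_0) = -6
  1·M_1 + 4·M_2 + 1·M_3 = 6(Δ_2 - Δ_1) = 42
Natural end conditions: M_0 = M_3 = 0.
Forward elimination and back-substitution give M_0 = 0, M_1 = -22/5, M_2 = 58/5, M_3 = 0.
On [2, 3], with g_2(x) = a_2 + b_2·(x - 2) + c_2·(x - 2)² + d_2·(x - 2)³: c_2 = M_2/2 = 29/5, d_2 = (M_3 - M_2)/(6h_2) = -29/15, b_2 = Δ_2 - h_2(2M_2 + M_3)/6 = 32/15.

-1.9333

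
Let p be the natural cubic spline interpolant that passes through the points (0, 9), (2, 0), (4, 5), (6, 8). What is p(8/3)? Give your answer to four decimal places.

0.6691

Let σ_i = p''(x_i). Step sizes h_i = 2, 2, 2; slopes of the chords Δ_i = (y_(i+1) - y_i)/h_i = -9/2, 5/2, 3/2.
  2·σ_0 + 8·σ_1 + 2·σ_2 = 6(Δ_1 - Δ_0) = 42
  2·σ_1 + 8·σ_2 + 2·σ_3 = 6(Δ_2 - Δ_1) = -6
Natural end conditions: σ_0 = σ_3 = 0.
Hence σ_0 = 0, σ_1 = 29/5, σ_2 = -11/5, σ_3 = 0.
On [2, 4], p(t) = 0 - 19/30·(t - 2) + 29/10·(t - 2)² - 2/3·(t - 2)³.
With (t - 2) = 2/3: p(8/3) = 271/405.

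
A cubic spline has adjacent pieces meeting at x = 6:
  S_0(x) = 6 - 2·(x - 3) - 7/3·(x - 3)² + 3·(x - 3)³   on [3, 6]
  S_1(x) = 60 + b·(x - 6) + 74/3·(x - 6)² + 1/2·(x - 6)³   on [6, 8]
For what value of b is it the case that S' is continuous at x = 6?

S_0'(x) = -2 - 14/3·(x - 3) + 9·(x - 3)², so S_0'(6) = 65. On the right, S_1'(6) = b, so b = 65.

65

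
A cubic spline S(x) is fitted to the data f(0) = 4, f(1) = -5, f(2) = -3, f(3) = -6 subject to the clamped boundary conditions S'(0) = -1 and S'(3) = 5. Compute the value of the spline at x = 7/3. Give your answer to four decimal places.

-4.2667

With σ_i denoting the second derivative at x_i, h_i = 1, 1, 1, and Δ_i = (y_(i+1) − y_i)/h_i = -9, 2, -3:
  1·σ_0 + 4·σ_1 + 1·σ_2 = 6(Δ_1 - Δ_0) = 66
  1·σ_1 + 4·σ_2 + 1·σ_3 = 6(Δ_2 - Δ_1) = -30
Clamped end conditions give two more equations: 2h_0·σ_0 + h_0·σ_1 = 6(Δ_0 - S'(0)) = -48 and h_2·σ_2 + 2h_2·σ_3 = 6(S'(3) - Δ_2) = 48.
Solving: σ_0 = -202/5, σ_1 = 164/5, σ_2 = -124/5, σ_3 = 182/5.
On [2, 3], S(x) = -3 - 4/5·(x - 2) - 62/5·(x - 2)² + 51/5·(x - 2)³.
With (x - 2) = 1/3: S(7/3) = -64/15.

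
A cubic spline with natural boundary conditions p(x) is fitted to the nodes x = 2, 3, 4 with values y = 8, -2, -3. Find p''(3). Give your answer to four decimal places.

13.5000

With m_i denoting the second derivative at x_i, h_i = 1, 1, and Δ_i = (y_(i+1) − y_i)/h_i = -10, -1:
  1·m_0 + 4·m_1 + 1·m_2 = 6(Δ_1 - Δ_0) = 54
Natural end conditions: m_0 = m_2 = 0.
Forward elimination and back-substitution give m_0 = 0, m_1 = 27/2, m_2 = 0.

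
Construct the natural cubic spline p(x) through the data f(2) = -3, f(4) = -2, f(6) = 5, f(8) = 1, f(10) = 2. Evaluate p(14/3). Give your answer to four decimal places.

0.5780

Let m_i = p''(x_i). Step sizes h_i = 2, 2, 2, 2; slopes of the chords Δ_i = (y_(i+1) - y_i)/h_i = 1/2, 7/2, -2, 1/2.
  2·m_0 + 8·m_1 + 2·m_2 = 6(Δ_1 - Δ_0) = 18
  2·m_1 + 8·m_2 + 2·m_3 = 6(Δ_2 - Δ_1) = -33
  2·m_2 + 8·m_3 + 2·m_4 = 6(Δ_3 - Δ_2) = 15
Natural end conditions: m_0 = m_4 = 0.
Solving the tridiagonal system: m_0 = 0, m_1 = 417/112, m_2 = -165/28, m_3 = 375/112, m_4 = 0.
On [4, 6], p(x) = -2 + 167/56·(x - 4) + 417/224·(x - 4)² - 359/448·(x - 4)³.
With (x - 4) = 2/3: p(14/3) = 437/756.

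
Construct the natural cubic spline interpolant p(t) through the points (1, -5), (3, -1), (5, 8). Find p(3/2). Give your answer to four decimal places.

Write M_i for p''(x_i). With h_i = 2, 2 and divided differences Δ_i = 2, 9/2, the continuity of p' gives the tridiagonal system
  2·M_0 + 8·M_1 + 2·M_2 = 6(Δ_1 - Δ_0) = 15
Natural end conditions: M_0 = M_2 = 0.
Solving: M_0 = 0, M_1 = 15/8, M_2 = 0.
On [1, 3], p(t) = -5 + 11/8·(t - 1) + 0·(t - 1)² + 5/32·(t - 1)³.
With (t - 1) = 1/2: p(3/2) = -1099/256.

-4.2930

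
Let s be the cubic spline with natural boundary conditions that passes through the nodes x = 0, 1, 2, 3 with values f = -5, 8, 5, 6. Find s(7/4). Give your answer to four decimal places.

Put M_i = s'' at the i-th knot. Here h = (1, 1, 1) and Δ = (13, -3, 1), so the interior equations h_(i-1)·M_(i-1) + 2(h_(i-1)+h_i)·M_i + h_i·M_(i+1) = 6(Δ_i − Δ_(i-1)) read
  1·M_0 + 4·M_1 + 1·M_2 = 6(Δ_1 - Δ_0) = -96
  1·M_1 + 4·M_2 + 1·M_3 = 6(Δ_2 - Δ_1) = 24
Natural end conditions: M_0 = M_3 = 0.
Hence M_0 = 0, M_1 = -136/5, M_2 = 64/5, M_3 = 0.
On [1, 2], s(x) = 8 + 59/15·(x - 1) - 68/5·(x - 1)² + 20/3·(x - 1)³.
With (x - 1) = 3/4: s(7/4) = 489/80.

6.1125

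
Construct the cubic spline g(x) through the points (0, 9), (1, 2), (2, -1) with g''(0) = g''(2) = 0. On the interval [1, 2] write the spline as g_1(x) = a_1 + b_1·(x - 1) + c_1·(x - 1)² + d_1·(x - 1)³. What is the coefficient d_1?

With σ_i denoting the second derivative at x_i, h_i = 1, 1, and Δ_i = (y_(i+1) − y_i)/h_i = -7, -3:
  1·σ_0 + 4·σ_1 + 1·σ_2 = 6(Δ_1 - Δ_0) = 24
Natural end conditions: σ_0 = σ_2 = 0.
Forward elimination and back-substitution give σ_0 = 0, σ_1 = 6, σ_2 = 0.
On [1, 2], with g_1(x) = a_1 + b_1·(x - 1) + c_1·(x - 1)² + d_1·(x - 1)³: c_1 = σ_1/2 = 3, d_1 = (σ_2 - σ_1)/(6h_1) = -1, b_1 = Δ_1 - h_1(2σ_1 + σ_2)/6 = -5.

-1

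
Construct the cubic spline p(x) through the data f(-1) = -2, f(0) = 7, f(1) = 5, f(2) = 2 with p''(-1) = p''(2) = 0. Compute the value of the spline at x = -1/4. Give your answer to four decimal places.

5.6906

Write σ_i for p''(x_i). With h_i = 1, 1, 1 and divided differences Δ_i = 9, -2, -3, the continuity of p' gives the tridiagonal system
  1·σ_0 + 4·σ_1 + 1·σ_2 = 6(Δ_1 - Δ_0) = -66
  1·σ_1 + 4·σ_2 + 1·σ_3 = 6(Δ_2 - Δ_1) = -6
Natural end conditions: σ_0 = σ_3 = 0.
Solving: σ_0 = 0, σ_1 = -86/5, σ_2 = 14/5, σ_3 = 0.
On [-1, 0], p(x) = -2 + 178/15·(x + 1) + 0·(x + 1)² - 43/15·(x + 1)³.
With (x + 1) = 3/4: p(-1/4) = 1821/320.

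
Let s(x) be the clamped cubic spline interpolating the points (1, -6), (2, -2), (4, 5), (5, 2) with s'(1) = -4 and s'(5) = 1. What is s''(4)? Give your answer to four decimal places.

-8.6286

Write σ_i for s''(x_i). With h_i = 1, 2, 1 and divided differences Δ_i = 4, 7/2, -3, the continuity of s' gives the tridiagonal system
  1·σ_0 + 6·σ_1 + 2·σ_2 = 6(Δ_1 - Δ_0) = -3
  2·σ_1 + 6·σ_2 + 1·σ_3 = 6(Δ_2 - Δ_1) = -39
Clamped end conditions give two more equations: 2h_0·σ_0 + h_0·σ_1 = 6(Δ_0 - s'(1)) = 48 and h_2·σ_2 + 2h_2·σ_3 = 6(s'(5) - Δ_2) = 24.
Solving: σ_0 = 871/35, σ_1 = -62/35, σ_2 = -302/35, σ_3 = 571/35.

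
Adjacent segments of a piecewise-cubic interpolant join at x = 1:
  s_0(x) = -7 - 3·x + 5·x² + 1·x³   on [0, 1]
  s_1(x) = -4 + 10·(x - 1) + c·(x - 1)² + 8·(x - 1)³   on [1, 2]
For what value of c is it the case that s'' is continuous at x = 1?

s_0''(x) = 10 + 6·x, so s_0''(1) = 16. On the right, s_1''(1) = 2c, so c = 8.

8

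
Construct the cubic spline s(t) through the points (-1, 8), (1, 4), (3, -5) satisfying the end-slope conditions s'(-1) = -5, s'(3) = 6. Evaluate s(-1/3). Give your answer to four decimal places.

Put M_i = s'' at the i-th knot. Here h = (2, 2) and Δ = (-2, -9/2), so the interior equations h_(i-1)·M_(i-1) + 2(h_(i-1)+h_i)·M_i + h_i·M_(i+1) = 6(Δ_i − Δ_(i-1)) read
  2·M_0 + 8·M_1 + 2·M_2 = 6(Δ_1 - Δ_0) = -15
Clamped end conditions give two more equations: 2h_0·M_0 + h_0·M_1 = 6(Δ_0 - s'(-1)) = 18 and h_1·M_1 + 2h_1·M_2 = 6(s'(3) - Δ_1) = 63.
Forward elimination and back-substitution give M_0 = 73/8, M_1 = -37/4, M_2 = 163/8.
On [-1, 1], s(t) = 8 - 5·(t + 1) + 73/16·(t + 1)² - 49/32·(t + 1)³.
With (t + 1) = 2/3: s(-1/3) = 337/54.

6.2407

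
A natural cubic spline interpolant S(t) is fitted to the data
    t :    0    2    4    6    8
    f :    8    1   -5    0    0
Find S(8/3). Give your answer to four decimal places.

Put M_i = S'' at the i-th knot. Here h = (2, 2, 2, 2) and Δ = (-7/2, -3, 5/2, 0), so the interior equations h_(i-1)·M_(i-1) + 2(h_(i-1)+h_i)·M_i + h_i·M_(i+1) = 6(Δ_i − Δ_(i-1)) read
  2·M_0 + 8·M_1 + 2·M_2 = 6(Δ_1 - Δ_0) = 3
  2·M_1 + 8·M_2 + 2·M_3 = 6(Δ_2 - Δ_1) = 33
  2·M_2 + 8·M_3 + 2·M_4 = 6(Δ_3 - Δ_2) = -15
Natural end conditions: M_0 = M_4 = 0.
Hence M_0 = 0, M_1 = -51/56, M_2 = 36/7, M_3 = -177/56, M_4 = 0.
On [2, 4], S(t) = 1 - 115/28·(t - 2) - 51/112·(t - 2)² + 113/224·(t - 2)³.
With (t - 2) = 2/3: S(8/3) = -677/378.

-1.7910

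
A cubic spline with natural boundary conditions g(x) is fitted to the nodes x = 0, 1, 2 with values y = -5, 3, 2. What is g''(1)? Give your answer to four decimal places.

Write σ_i for g''(x_i). With h_i = 1, 1 and divided differences Δ_i = 8, -1, the continuity of g' gives the tridiagonal system
  1·σ_0 + 4·σ_1 + 1·σ_2 = 6(Δ_1 - Δ_0) = -54
Natural end conditions: σ_0 = σ_2 = 0.
Solving: σ_0 = 0, σ_1 = -27/2, σ_2 = 0.

-13.5000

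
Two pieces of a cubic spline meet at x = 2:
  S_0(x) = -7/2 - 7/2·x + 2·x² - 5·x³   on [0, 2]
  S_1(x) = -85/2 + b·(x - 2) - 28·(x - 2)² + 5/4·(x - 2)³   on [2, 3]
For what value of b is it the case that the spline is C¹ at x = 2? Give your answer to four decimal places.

-55.5000

S_0'(x) = -7/2 + 4·x - 15·x², so S_0'(2) = -111/2. On the right, S_1'(2) = b, so b = -111/2.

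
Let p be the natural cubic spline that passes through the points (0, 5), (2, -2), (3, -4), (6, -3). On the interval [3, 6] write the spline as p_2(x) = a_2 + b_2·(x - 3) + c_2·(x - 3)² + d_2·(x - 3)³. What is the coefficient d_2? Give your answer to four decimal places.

-0.0887

Put M_i = p'' at the i-th knot. Here h = (2, 1, 3) and Δ = (-7/2, -2, 1/3), so the interior equations h_(i-1)·M_(i-1) + 2(h_(i-1)+h_i)·M_i + h_i·M_(i+1) = 6(Δ_i − Δ_(i-1)) read
  2·M_0 + 6·M_1 + 1·M_2 = 6(Δ_1 - Δ_0) = 9
  1·M_1 + 8·M_2 + 3·M_3 = 6(Δ_2 - Δ_1) = 14
Natural end conditions: M_0 = M_3 = 0.
Solving the tridiagonal system: M_0 = 0, M_1 = 58/47, M_2 = 75/47, M_3 = 0.
On [3, 6], with p_2(x) = a_2 + b_2·(x - 3) + c_2·(x - 3)² + d_2·(x - 3)³: c_2 = M_2/2 = 75/94, d_2 = (M_3 - M_2)/(6h_2) = -25/282, b_2 = Δ_2 - h_2(2M_2 + M_3)/6 = -178/141.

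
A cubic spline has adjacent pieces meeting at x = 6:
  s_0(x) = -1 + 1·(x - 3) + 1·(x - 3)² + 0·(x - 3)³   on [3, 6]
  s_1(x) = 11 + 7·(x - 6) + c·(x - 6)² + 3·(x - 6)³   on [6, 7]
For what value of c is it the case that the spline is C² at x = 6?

s_0''(x) = 2 + 0·(x - 3), so s_0''(6) = 2. On the right, s_1''(6) = 2c, so c = 1.

1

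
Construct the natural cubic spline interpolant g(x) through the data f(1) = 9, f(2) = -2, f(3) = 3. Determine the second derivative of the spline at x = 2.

With σ_i denoting the second derivative at x_i, h_i = 1, 1, and Δ_i = (y_(i+1) − y_i)/h_i = -11, 5:
  1·σ_0 + 4·σ_1 + 1·σ_2 = 6(Δ_1 - Δ_0) = 96
Natural end conditions: σ_0 = σ_2 = 0.
Solving: σ_0 = 0, σ_1 = 24, σ_2 = 0.

24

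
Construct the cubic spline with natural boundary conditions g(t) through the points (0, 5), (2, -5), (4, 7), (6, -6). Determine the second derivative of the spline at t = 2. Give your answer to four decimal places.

With M_i denoting the second derivative at x_i, h_i = 2, 2, 2, and Δ_i = (y_(i+1) − y_i)/h_i = -5, 6, -13/2:
  2·M_0 + 8·M_1 + 2·M_2 = 6(Δ_1 - Δ_0) = 66
  2·M_1 + 8·M_2 + 2·M_3 = 6(Δ_2 - Δ_1) = -75
Natural end conditions: M_0 = M_3 = 0.
Solving the tridiagonal system: M_0 = 0, M_1 = 113/10, M_2 = -61/5, M_3 = 0.

11.3000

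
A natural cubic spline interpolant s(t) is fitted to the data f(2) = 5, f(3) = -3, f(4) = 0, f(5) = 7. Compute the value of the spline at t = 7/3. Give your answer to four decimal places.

Put m_i = s'' at the i-th knot. Here h = (1, 1, 1) and Δ = (-8, 3, 7), so the interior equations h_(i-1)·m_(i-1) + 2(h_(i-1)+h_i)·m_i + h_i·m_(i+1) = 6(Δ_i − Δ_(i-1)) read
  1·m_0 + 4·m_1 + 1·m_2 = 6(Δ_1 - Δ_0) = 66
  1·m_1 + 4·m_2 + 1·m_3 = 6(Δ_2 - Δ_1) = 24
Natural end conditions: m_0 = m_3 = 0.
Forward elimination and back-substitution give m_0 = 0, m_1 = 16, m_2 = 2, m_3 = 0.
On [2, 3], s(t) = 5 - 32/3·(t - 2) + 0·(t - 2)² + 8/3·(t - 2)³.
With (t - 2) = 1/3: s(7/3) = 125/81.

1.5432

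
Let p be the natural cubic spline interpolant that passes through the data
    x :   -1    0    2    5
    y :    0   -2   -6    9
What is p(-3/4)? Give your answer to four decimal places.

With m_i denoting the second derivative at x_i, h_i = 1, 2, 3, and Δ_i = (y_(i+1) − y_i)/h_i = -2, -2, 5:
  1·m_0 + 6·m_1 + 2·m_2 = 6(Δ_1 - Δ_0) = 0
  2·m_1 + 10·m_2 + 3·m_3 = 6(Δ_2 - Δ_1) = 42
Natural end conditions: m_0 = m_3 = 0.
Solving the tridiagonal system: m_0 = 0, m_1 = -3/2, m_2 = 9/2, m_3 = 0.
On [-1, 0], p(x) = 0 - 7/4·(x + 1) + 0·(x + 1)² - 1/4·(x + 1)³.
With (x + 1) = 1/4: p(-3/4) = -113/256.

-0.4414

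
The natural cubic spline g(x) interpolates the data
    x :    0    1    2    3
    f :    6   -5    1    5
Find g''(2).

-10

Put M_i = g'' at the i-th knot. Here h = (1, 1, 1) and Δ = (-11, 6, 4), so the interior equations h_(i-1)·M_(i-1) + 2(h_(i-1)+h_i)·M_i + h_i·M_(i+1) = 6(Δ_i − Δ_(i-1)) read
  1·M_0 + 4·M_1 + 1·M_2 = 6(Δ_1 - Δ_0) = 102
  1·M_1 + 4·M_2 + 1·M_3 = 6(Δ_2 - Δ_1) = -12
Natural end conditions: M_0 = M_3 = 0.
Hence M_0 = 0, M_1 = 28, M_2 = -10, M_3 = 0.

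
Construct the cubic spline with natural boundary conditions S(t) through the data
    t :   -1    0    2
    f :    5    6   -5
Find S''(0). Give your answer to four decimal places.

Let m_i = S''(x_i). Step sizes h_i = 1, 2; slopes of the chords Δ_i = (y_(i+1) - y_i)/h_i = 1, -11/2.
  1·m_0 + 6·m_1 + 2·m_2 = 6(Δ_1 - Δ_0) = -39
Natural end conditions: m_0 = m_2 = 0.
Forward elimination and back-substitution give m_0 = 0, m_1 = -13/2, m_2 = 0.

-6.5000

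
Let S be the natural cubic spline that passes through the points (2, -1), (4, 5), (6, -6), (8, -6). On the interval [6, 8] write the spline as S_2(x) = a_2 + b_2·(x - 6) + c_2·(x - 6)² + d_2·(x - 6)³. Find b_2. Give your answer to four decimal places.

Write σ_i for S''(x_i). With h_i = 2, 2, 2 and divided differences Δ_i = 3, -11/2, 0, the continuity of S' gives the tridiagonal system
  2·σ_0 + 8·σ_1 + 2·σ_2 = 6(Δ_1 - Δ_0) = -51
  2·σ_1 + 8·σ_2 + 2·σ_3 = 6(Δ_2 - Δ_1) = 33
Natural end conditions: σ_0 = σ_3 = 0.
Forward elimination and back-substitution give σ_0 = 0, σ_1 = -79/10, σ_2 = 61/10, σ_3 = 0.
On [6, 8], with S_2(x) = a_2 + b_2·(x - 6) + c_2·(x - 6)² + d_2·(x - 6)³: c_2 = σ_2/2 = 61/20, d_2 = (σ_3 - σ_2)/(6h_2) = -61/120, b_2 = Δ_2 - h_2(2σ_2 + σ_3)/6 = -61/15.

-4.0667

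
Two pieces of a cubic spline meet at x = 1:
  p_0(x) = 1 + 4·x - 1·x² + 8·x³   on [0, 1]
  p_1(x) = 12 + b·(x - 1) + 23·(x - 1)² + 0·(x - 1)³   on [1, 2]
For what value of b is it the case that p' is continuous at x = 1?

26

p_0'(x) = 4 - 2·x + 24·x², so p_0'(1) = 26. On the right, p_1'(1) = b, so b = 26.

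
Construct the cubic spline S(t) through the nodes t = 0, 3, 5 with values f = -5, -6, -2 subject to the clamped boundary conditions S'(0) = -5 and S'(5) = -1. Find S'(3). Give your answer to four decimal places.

Write σ_i for S''(x_i). With h_i = 3, 2 and divided differences Δ_i = -1/3, 2, the continuity of S' gives the tridiagonal system
  3·σ_0 + 10·σ_1 + 2·σ_2 = 6(Δ_1 - Δ_0) = 14
Clamped end conditions give two more equations: 2h_0·σ_0 + h_0·σ_1 = 6(Δ_0 - S'(0)) = 28 and h_1·σ_1 + 2h_1·σ_2 = 6(S'(5) - Δ_1) = -18.
Solving: σ_0 = 61/15, σ_1 = 6/5, σ_2 = -51/10.
On [3, 5], S'(t) = b_1 + 2c_1·(t - 3) + 3d_1·(t - 3)² with b_1 = Δ_1 - h_1(2σ_1 + σ_2)/6 = 29/10, c_1 = σ_1/2 = 3/5, d_1 = (σ_2 - σ_1)/(6h_1) = -21/40. So S'(3) = 29/10.

2.9000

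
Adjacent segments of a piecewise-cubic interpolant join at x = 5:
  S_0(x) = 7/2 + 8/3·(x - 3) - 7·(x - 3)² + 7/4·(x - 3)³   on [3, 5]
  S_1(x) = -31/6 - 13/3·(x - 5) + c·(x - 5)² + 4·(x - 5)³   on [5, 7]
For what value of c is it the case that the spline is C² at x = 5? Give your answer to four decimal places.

3.5000

S_0''(x) = -14 + 21/2·(x - 3), so S_0''(5) = 7. On the right, S_1''(5) = 2c, so c = 7/2.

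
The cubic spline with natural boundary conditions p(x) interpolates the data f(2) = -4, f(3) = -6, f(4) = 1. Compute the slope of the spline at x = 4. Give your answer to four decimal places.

9.2500

Let σ_i = p''(x_i). Step sizes h_i = 1, 1; slopes of the chords Δ_i = (y_(i+1) - y_i)/h_i = -2, 7.
  1·σ_0 + 4·σ_1 + 1·σ_2 = 6(Δ_1 - Δ_0) = 54
Natural end conditions: σ_0 = σ_2 = 0.
Solving: σ_0 = 0, σ_1 = 27/2, σ_2 = 0.
On [3, 4], p'(x) = b_1 + 2c_1·(x - 3) + 3d_1·(x - 3)² with b_1 = Δ_1 - h_1(2σ_1 + σ_2)/6 = 5/2, c_1 = σ_1/2 = 27/4, d_1 = (σ_2 - σ_1)/(6h_1) = -9/4. So p'(4) = 37/4.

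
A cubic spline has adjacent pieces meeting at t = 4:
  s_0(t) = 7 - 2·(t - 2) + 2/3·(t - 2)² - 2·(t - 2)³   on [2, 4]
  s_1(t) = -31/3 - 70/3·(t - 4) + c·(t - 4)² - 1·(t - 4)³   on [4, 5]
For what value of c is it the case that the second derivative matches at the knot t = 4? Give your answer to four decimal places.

-11.3333

s_0''(t) = 4/3 - 12·(t - 2), so s_0''(4) = -68/3. On the right, s_1''(4) = 2c, so c = -34/3.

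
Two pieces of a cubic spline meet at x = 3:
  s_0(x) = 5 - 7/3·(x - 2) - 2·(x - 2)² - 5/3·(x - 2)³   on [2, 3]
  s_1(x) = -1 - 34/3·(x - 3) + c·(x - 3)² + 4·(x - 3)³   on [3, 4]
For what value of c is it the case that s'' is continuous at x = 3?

s_0''(x) = -4 - 10·(x - 2), so s_0''(3) = -14. On the right, s_1''(3) = 2c, so c = -7.

-7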